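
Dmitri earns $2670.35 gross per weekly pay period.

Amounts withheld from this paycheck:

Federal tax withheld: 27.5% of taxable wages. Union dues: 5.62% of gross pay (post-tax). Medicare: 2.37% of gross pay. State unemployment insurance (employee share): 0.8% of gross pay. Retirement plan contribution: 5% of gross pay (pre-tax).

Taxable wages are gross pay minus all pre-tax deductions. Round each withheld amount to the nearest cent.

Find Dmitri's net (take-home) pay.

$1604.48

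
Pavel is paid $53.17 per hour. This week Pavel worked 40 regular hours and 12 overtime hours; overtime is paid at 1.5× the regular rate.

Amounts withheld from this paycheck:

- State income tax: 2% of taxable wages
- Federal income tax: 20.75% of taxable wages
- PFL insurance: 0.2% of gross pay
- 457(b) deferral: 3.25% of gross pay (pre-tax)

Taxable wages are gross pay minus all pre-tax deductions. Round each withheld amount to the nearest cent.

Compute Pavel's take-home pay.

Regular pay: 40 × $53.17 = $2,126.80
Overtime pay: 12 × $53.17 × 1.5 = $957.06
Gross pay = $2,126.80 + $957.06 = $3,083.86
457(b) deferral: $3,083.86 × 0.0325 = $100.23
Taxable wages = $3,083.86 − $100.23 = $2,983.63
Federal income tax: $2,983.63 × 0.2075 = $619.10
State income tax: $2,983.63 × 0.02 = $59.67
PFL insurance: $3,083.86 × 0.002 = $6.17
Total deductions = $100.23 + $619.10 + $59.67 + $6.17 = $785.17
Net pay = $3,083.86 − $785.17 = $2,298.69

$2,298.69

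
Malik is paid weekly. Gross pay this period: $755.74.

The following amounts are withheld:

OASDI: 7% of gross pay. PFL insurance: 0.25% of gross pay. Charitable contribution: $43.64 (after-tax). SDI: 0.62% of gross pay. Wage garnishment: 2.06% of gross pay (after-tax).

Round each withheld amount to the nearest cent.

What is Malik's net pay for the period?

OASDI: $755.74 × 0.07 = $52.90
SDI: $755.74 × 0.0062 = $4.69
PFL insurance: $755.74 × 0.0025 = $1.89
Charitable contribution: $43.64
Wage garnishment: $755.74 × 0.0206 = $15.57
Total deductions = $52.90 + $4.69 + $1.89 + $43.64 + $15.57 = $118.69
Net pay = $755.74 − $118.69 = $637.05

$637.05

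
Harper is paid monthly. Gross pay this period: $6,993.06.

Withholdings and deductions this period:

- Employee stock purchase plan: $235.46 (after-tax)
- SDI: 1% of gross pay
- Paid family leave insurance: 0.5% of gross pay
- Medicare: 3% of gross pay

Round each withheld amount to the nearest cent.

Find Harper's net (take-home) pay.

$6,442.91

SDI: $6,993.06 × 0.01 = $69.93
Paid family leave insurance: $6,993.06 × 0.005 = $34.97
Medicare: $6,993.06 × 0.03 = $209.79
Employee stock purchase plan: $235.46
Total deductions = $69.93 + $34.97 + $209.79 + $235.46 = $550.15
Net pay = $6,993.06 − $550.15 = $6,442.91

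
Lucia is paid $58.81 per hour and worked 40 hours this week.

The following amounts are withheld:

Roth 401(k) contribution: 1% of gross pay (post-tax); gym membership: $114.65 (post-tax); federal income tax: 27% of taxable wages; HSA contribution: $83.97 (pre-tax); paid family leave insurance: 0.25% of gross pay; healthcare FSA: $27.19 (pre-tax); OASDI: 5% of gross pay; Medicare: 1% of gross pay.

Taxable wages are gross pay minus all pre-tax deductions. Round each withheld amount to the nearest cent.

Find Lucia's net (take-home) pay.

Gross pay: 40 × $58.81 = $2352.40
HSA contribution: $83.97
Healthcare FSA: $27.19
Pre-tax total = $83.97 + $27.19 = $111.16
Taxable wages = $2352.40 − $111.16 = $2241.24
Federal income tax: $2241.24 × 0.27 = $605.13
OASDI: $2352.40 × 0.05 = $117.62
Paid family leave insurance: $2352.40 × 0.0025 = $5.88
Medicare: $2352.40 × 0.01 = $23.52
Roth 401(k) contribution: $2352.40 × 0.01 = $23.52
Gym membership: $114.65
Total deductions = $83.97 + $27.19 + $605.13 + $117.62 + $5.88 + $23.52 + $23.52 + $114.65 = $1001.48
Net pay = $2352.40 − $1001.48 = $1350.92

$1350.92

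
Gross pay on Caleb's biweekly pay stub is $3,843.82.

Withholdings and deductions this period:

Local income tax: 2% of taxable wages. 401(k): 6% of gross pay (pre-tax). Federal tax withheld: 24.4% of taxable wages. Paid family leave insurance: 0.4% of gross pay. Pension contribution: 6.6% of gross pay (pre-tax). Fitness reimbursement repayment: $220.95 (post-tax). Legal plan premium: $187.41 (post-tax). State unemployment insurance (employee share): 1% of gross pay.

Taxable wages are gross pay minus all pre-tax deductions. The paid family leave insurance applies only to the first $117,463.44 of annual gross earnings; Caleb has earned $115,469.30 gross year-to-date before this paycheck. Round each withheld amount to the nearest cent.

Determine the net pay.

$2,017.81

401(k): $3,843.82 × 0.06 = $230.63
Pension contribution: $3,843.82 × 0.066 = $253.69
Pre-tax total = $230.63 + $253.69 = $484.32
Taxable wages = $3,843.82 − $484.32 = $3,359.50
Federal tax withheld: $3,359.50 × 0.244 = $819.72
Local income tax: $3,359.50 × 0.02 = $67.19
Paid family leave insurance: only $117,463.44 − $115,469.30 = $1,994.14 of this check is subject → $1,994.14 × 0.004 = $7.98
State unemployment insurance (employee share): $3,843.82 × 0.01 = $38.44
Fitness reimbursement repayment: $220.95
Legal plan premium: $187.41
Total deductions = $230.63 + $253.69 + $819.72 + $67.19 + $7.98 + $38.44 + $220.95 + $187.41 = $1,826.01
Net pay = $3,843.82 − $1,826.01 = $2,017.81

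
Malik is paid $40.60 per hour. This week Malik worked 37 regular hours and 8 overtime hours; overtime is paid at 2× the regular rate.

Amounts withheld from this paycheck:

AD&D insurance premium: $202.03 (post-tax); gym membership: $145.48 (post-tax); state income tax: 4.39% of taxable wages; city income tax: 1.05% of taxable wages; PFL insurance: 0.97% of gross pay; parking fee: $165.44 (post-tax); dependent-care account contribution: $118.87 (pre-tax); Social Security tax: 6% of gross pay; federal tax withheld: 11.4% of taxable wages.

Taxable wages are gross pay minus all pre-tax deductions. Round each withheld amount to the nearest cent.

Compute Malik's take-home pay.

Regular pay: 37 × $40.60 = $1,502.20
Overtime pay: 8 × $40.60 × 2 = $649.60
Gross pay = $1,502.20 + $649.60 = $2,151.80
Dependent-care account contribution: $118.87
Taxable wages = $2,151.80 − $118.87 = $2,032.93
Federal tax withheld: $2,032.93 × 0.114 = $231.75
State income tax: $2,032.93 × 0.0439 = $89.25
City income tax: $2,032.93 × 0.0105 = $21.35
PFL insurance: $2,151.80 × 0.0097 = $20.87
Social Security tax: $2,151.80 × 0.06 = $129.11
Parking fee: $165.44
AD&D insurance premium: $202.03
Gym membership: $145.48
Total deductions = $118.87 + $231.75 + $89.25 + $21.35 + $20.87 + $129.11 + $165.44 + $202.03 + $145.48 = $1,124.15
Net pay = $2,151.80 − $1,124.15 = $1,027.65

$1,027.65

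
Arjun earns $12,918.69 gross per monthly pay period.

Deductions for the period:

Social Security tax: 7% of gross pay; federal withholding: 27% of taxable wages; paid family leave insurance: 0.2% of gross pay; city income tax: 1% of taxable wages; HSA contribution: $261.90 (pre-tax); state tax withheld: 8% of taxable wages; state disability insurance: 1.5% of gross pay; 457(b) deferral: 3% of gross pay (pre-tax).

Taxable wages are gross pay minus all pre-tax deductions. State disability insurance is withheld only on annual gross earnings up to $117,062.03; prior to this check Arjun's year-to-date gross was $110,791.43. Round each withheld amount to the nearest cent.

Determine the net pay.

HSA contribution: $261.90
457(b) deferral: $12,918.69 × 0.03 = $387.56
Pre-tax total = $261.90 + $387.56 = $649.46
Taxable wages = $12,918.69 − $649.46 = $12,269.23
State tax withheld: $12,269.23 × 0.08 = $981.54
Federal withholding: $12,269.23 × 0.27 = $3,312.69
City income tax: $12,269.23 × 0.01 = $122.69
Social Security tax: $12,918.69 × 0.07 = $904.31
Paid family leave insurance: $12,918.69 × 0.002 = $25.84
State disability insurance: only $117,062.03 − $110,791.43 = $6,270.60 of this check is subject → $6,270.60 × 0.015 = $94.06
Total deductions = $261.90 + $387.56 + $981.54 + $3,312.69 + $122.69 + $904.31 + $25.84 + $94.06 = $6,090.59
Net pay = $12,918.69 − $6,090.59 = $6,828.10

$6,828.10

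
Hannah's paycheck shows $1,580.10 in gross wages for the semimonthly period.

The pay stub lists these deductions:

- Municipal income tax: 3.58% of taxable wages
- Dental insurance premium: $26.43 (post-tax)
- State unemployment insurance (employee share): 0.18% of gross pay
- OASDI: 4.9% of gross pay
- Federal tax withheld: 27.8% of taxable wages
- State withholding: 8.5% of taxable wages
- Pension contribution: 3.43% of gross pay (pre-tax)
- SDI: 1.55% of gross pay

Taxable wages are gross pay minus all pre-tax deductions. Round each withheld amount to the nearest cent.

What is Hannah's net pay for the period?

$786.19

Pension contribution: $1,580.10 × 0.0343 = $54.20
Taxable wages = $1,580.10 − $54.20 = $1,525.90
Federal tax withheld: $1,525.90 × 0.278 = $424.20
Municipal income tax: $1,525.90 × 0.0358 = $54.63
State withholding: $1,525.90 × 0.085 = $129.70
SDI: $1,580.10 × 0.0155 = $24.49
State unemployment insurance (employee share): $1,580.10 × 0.0018 = $2.84
OASDI: $1,580.10 × 0.049 = $77.42
Dental insurance premium: $26.43
Total deductions = $54.20 + $424.20 + $54.63 + $129.70 + $24.49 + $2.84 + $77.42 + $26.43 = $793.91
Net pay = $1,580.10 − $793.91 = $786.19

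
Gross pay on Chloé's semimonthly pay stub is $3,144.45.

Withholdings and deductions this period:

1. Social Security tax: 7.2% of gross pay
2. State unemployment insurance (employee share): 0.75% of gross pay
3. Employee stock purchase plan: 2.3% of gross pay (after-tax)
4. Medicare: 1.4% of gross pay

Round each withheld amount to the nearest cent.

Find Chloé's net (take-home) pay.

$2,778.13

State unemployment insurance (employee share): $3,144.45 × 0.0075 = $23.58
Social Security tax: $3,144.45 × 0.072 = $226.40
Medicare: $3,144.45 × 0.014 = $44.02
Employee stock purchase plan: $3,144.45 × 0.023 = $72.32
Total deductions = $23.58 + $226.40 + $44.02 + $72.32 = $366.32
Net pay = $3,144.45 − $366.32 = $2,778.13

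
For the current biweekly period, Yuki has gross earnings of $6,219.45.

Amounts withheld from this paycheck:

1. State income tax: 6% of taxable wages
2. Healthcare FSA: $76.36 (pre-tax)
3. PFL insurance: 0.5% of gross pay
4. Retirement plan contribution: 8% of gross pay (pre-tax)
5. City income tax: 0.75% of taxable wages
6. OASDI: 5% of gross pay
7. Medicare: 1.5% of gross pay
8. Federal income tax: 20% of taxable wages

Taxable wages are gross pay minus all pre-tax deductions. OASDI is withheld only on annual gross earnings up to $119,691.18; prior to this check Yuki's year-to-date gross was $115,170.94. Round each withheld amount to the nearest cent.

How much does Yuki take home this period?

Healthcare FSA: $76.36
Retirement plan contribution: $6,219.45 × 0.08 = $497.56
Pre-tax total = $76.36 + $497.56 = $573.92
Taxable wages = $6,219.45 − $573.92 = $5,645.53
State income tax: $5,645.53 × 0.06 = $338.73
Federal income tax: $5,645.53 × 0.2 = $1,129.11
City income tax: $5,645.53 × 0.0075 = $42.34
OASDI: only $119,691.18 − $115,170.94 = $4,520.24 of this check is subject → $4,520.24 × 0.05 = $226.01
Medicare: $6,219.45 × 0.015 = $93.29
PFL insurance: $6,219.45 × 0.005 = $31.10
Total deductions = $76.36 + $497.56 + $338.73 + $1,129.11 + $42.34 + $226.01 + $93.29 + $31.10 = $2,434.50
Net pay = $6,219.45 − $2,434.50 = $3,784.95

$3,784.95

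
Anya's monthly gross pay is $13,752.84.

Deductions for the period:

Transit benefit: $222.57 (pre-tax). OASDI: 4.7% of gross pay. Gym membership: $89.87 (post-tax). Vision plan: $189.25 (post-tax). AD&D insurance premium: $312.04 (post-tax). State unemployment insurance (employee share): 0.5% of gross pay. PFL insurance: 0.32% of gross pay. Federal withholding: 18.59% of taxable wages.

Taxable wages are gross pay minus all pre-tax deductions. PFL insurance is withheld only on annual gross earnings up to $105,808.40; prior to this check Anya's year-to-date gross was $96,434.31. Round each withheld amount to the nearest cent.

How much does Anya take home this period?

$9,678.69

Transit benefit: $222.57
Taxable wages = $13,752.84 − $222.57 = $13,530.27
Federal withholding: $13,530.27 × 0.1859 = $2,515.28
PFL insurance: only $105,808.40 − $96,434.31 = $9,374.09 of this check is subject → $9,374.09 × 0.0032 = $30.00
State unemployment insurance (employee share): $13,752.84 × 0.005 = $68.76
OASDI: $13,752.84 × 0.047 = $646.38
Gym membership: $89.87
AD&D insurance premium: $312.04
Vision plan: $189.25
Total deductions = $222.57 + $2,515.28 + $30.00 + $68.76 + $646.38 + $89.87 + $312.04 + $189.25 = $4,074.15
Net pay = $13,752.84 − $4,074.15 = $9,678.69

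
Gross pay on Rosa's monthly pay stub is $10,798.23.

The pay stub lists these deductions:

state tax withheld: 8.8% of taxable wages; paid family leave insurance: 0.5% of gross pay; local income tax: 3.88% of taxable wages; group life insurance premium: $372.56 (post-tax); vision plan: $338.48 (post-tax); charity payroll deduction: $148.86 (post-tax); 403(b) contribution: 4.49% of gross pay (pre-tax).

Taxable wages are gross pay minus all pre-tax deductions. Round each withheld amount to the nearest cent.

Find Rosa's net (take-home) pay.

$8,091.76

403(b) contribution: $10,798.23 × 0.0449 = $484.84
Taxable wages = $10,798.23 − $484.84 = $10,313.39
State tax withheld: $10,313.39 × 0.088 = $907.58
Local income tax: $10,313.39 × 0.0388 = $400.16
Paid family leave insurance: $10,798.23 × 0.005 = $53.99
Charity payroll deduction: $148.86
Vision plan: $338.48
Group life insurance premium: $372.56
Total deductions = $484.84 + $907.58 + $400.16 + $53.99 + $148.86 + $338.48 + $372.56 = $2,706.47
Net pay = $10,798.23 − $2,706.47 = $8,091.76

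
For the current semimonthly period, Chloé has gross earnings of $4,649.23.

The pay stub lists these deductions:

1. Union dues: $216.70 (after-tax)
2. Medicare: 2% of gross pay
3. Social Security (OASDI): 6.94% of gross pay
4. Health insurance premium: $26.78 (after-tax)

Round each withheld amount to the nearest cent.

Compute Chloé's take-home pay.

$3,990.11

Medicare: $4,649.23 × 0.02 = $92.98
Social Security (OASDI): $4,649.23 × 0.0694 = $322.66
Health insurance premium: $26.78
Union dues: $216.70
Total deductions = $92.98 + $322.66 + $26.78 + $216.70 = $659.12
Net pay = $4,649.23 − $659.12 = $3,990.11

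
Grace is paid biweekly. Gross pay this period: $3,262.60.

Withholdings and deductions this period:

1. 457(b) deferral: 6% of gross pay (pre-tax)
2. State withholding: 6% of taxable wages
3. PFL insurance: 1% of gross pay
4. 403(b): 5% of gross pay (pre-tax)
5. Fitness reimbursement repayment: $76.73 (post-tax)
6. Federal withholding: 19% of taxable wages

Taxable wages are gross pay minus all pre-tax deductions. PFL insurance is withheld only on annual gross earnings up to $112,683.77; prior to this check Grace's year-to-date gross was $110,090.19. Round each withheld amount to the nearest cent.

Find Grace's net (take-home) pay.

$2,075.12

457(b) deferral: $3,262.60 × 0.06 = $195.76
403(b): $3,262.60 × 0.05 = $163.13
Pre-tax total = $195.76 + $163.13 = $358.89
Taxable wages = $3,262.60 − $358.89 = $2,903.71
Federal withholding: $2,903.71 × 0.19 = $551.70
State withholding: $2,903.71 × 0.06 = $174.22
PFL insurance: only $112,683.77 − $110,090.19 = $2,593.58 of this check is subject → $2,593.58 × 0.01 = $25.94
Fitness reimbursement repayment: $76.73
Total deductions = $195.76 + $163.13 + $551.70 + $174.22 + $25.94 + $76.73 = $1,187.48
Net pay = $3,262.60 − $1,187.48 = $2,075.12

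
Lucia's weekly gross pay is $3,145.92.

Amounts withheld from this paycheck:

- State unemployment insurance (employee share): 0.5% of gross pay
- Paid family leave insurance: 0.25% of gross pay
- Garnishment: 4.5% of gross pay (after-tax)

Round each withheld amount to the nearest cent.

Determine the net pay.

State unemployment insurance (employee share): $3,145.92 × 0.005 = $15.73
Paid family leave insurance: $3,145.92 × 0.0025 = $7.86
Garnishment: $3,145.92 × 0.045 = $141.57
Total deductions = $15.73 + $7.86 + $141.57 = $165.16
Net pay = $3,145.92 − $165.16 = $2,980.76

$2,980.76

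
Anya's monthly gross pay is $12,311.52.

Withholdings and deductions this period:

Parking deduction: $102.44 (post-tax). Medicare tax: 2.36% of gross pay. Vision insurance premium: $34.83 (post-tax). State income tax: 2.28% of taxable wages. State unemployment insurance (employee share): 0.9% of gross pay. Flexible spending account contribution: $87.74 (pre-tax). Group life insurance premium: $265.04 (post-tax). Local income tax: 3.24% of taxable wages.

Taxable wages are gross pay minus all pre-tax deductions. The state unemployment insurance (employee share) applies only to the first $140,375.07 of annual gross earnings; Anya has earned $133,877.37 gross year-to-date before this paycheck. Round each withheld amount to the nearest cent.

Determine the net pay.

Flexible spending account contribution: $87.74
Taxable wages = $12,311.52 − $87.74 = $12,223.78
Local income tax: $12,223.78 × 0.0324 = $396.05
State income tax: $12,223.78 × 0.0228 = $278.70
Medicare tax: $12,311.52 × 0.0236 = $290.55
State unemployment insurance (employee share): only $140,375.07 − $133,877.37 = $6,497.70 of this check is subject → $6,497.70 × 0.009 = $58.48
Vision insurance premium: $34.83
Group life insurance premium: $265.04
Parking deduction: $102.44
Total deductions = $87.74 + $396.05 + $278.70 + $290.55 + $58.48 + $34.83 + $265.04 + $102.44 = $1,513.83
Net pay = $12,311.52 − $1,513.83 = $10,797.69

$10,797.69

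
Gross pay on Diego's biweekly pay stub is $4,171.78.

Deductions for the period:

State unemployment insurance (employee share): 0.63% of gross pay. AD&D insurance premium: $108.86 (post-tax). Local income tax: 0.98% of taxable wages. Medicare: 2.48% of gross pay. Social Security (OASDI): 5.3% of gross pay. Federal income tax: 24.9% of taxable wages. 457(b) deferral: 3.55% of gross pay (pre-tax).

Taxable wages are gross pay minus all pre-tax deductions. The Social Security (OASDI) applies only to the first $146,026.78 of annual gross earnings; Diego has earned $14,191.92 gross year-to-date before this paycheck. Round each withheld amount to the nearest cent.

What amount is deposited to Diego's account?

$2,522.65

457(b) deferral: $4,171.78 × 0.0355 = $148.10
Taxable wages = $4,171.78 − $148.10 = $4,023.68
Local income tax: $4,023.68 × 0.0098 = $39.43
Federal income tax: $4,023.68 × 0.249 = $1,001.90
Social Security (OASDI): cap not yet reached, full $4,171.78 is subject → $4,171.78 × 0.053 = $221.10
State unemployment insurance (employee share): $4,171.78 × 0.0063 = $26.28
Medicare: $4,171.78 × 0.0248 = $103.46
AD&D insurance premium: $108.86
Total deductions = $148.10 + $39.43 + $1,001.90 + $221.10 + $26.28 + $103.46 + $108.86 = $1,649.13
Net pay = $4,171.78 − $1,649.13 = $2,522.65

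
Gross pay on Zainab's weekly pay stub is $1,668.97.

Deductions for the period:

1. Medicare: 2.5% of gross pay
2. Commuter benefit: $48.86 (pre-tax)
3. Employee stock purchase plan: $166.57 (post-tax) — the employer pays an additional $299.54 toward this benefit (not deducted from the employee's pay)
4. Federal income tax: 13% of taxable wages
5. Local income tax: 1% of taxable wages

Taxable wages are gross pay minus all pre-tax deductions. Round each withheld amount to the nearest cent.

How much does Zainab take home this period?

$1,185.01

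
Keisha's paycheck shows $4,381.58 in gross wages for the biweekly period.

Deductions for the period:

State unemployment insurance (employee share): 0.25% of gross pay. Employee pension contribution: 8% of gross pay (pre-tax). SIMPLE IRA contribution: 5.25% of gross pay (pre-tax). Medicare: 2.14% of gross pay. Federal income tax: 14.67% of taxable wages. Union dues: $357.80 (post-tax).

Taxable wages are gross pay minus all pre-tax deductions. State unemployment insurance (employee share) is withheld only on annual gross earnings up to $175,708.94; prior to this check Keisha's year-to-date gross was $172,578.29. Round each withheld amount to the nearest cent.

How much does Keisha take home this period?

SIMPLE IRA contribution: $4,381.58 × 0.0525 = $230.03
Employee pension contribution: $4,381.58 × 0.08 = $350.53
Pre-tax total = $230.03 + $350.53 = $580.56
Taxable wages = $4,381.58 − $580.56 = $3,801.02
Federal income tax: $3,801.02 × 0.1467 = $557.61
State unemployment insurance (employee share): only $175,708.94 − $172,578.29 = $3,130.65 of this check is subject → $3,130.65 × 0.0025 = $7.83
Medicare: $4,381.58 × 0.0214 = $93.77
Union dues: $357.80
Total deductions = $230.03 + $350.53 + $557.61 + $7.83 + $93.77 + $357.80 = $1,597.57
Net pay = $4,381.58 − $1,597.57 = $2,784.01

$2,784.01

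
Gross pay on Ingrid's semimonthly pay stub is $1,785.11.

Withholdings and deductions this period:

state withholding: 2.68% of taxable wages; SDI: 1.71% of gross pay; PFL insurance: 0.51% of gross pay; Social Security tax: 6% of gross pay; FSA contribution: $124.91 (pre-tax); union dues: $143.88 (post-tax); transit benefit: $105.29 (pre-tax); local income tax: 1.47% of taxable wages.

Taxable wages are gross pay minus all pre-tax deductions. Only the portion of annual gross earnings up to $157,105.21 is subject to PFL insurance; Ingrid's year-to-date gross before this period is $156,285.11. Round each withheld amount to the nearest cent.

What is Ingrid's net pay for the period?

Transit benefit: $105.29
FSA contribution: $124.91
Pre-tax total = $105.29 + $124.91 = $230.20
Taxable wages = $1,785.11 − $230.20 = $1,554.91
Local income tax: $1,554.91 × 0.0147 = $22.86
State withholding: $1,554.91 × 0.0268 = $41.67
PFL insurance: only $157,105.21 − $156,285.11 = $820.10 of this check is subject → $820.10 × 0.0051 = $4.18
SDI: $1,785.11 × 0.0171 = $30.53
Social Security tax: $1,785.11 × 0.06 = $107.11
Union dues: $143.88
Total deductions = $105.29 + $124.91 + $22.86 + $41.67 + $4.18 + $30.53 + $107.11 + $143.88 = $580.43
Net pay = $1,785.11 − $580.43 = $1,204.68

$1,204.68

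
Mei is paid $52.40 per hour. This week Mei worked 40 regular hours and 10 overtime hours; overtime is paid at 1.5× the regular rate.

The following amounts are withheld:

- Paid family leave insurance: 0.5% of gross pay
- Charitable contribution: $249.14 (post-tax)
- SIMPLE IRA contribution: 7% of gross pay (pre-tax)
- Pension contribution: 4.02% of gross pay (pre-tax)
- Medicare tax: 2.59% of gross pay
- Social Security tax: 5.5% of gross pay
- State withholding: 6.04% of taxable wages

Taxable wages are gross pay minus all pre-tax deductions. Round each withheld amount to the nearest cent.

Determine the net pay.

$1,912.81

Regular pay: 40 × $52.40 = $2,096.00
Overtime pay: 10 × $52.40 × 1.5 = $786.00
Gross pay = $2,096.00 + $786.00 = $2,882.00
SIMPLE IRA contribution: $2,882.00 × 0.07 = $201.74
Pension contribution: $2,882.00 × 0.0402 = $115.86
Pre-tax total = $201.74 + $115.86 = $317.60
Taxable wages = $2,882.00 − $317.60 = $2,564.40
State withholding: $2,564.40 × 0.0604 = $154.89
Paid family leave insurance: $2,882.00 × 0.005 = $14.41
Social Security tax: $2,882.00 × 0.055 = $158.51
Medicare tax: $2,882.00 × 0.0259 = $74.64
Charitable contribution: $249.14
Total deductions = $201.74 + $115.86 + $154.89 + $14.41 + $158.51 + $74.64 + $249.14 = $969.19
Net pay = $2,882.00 − $969.19 = $1,912.81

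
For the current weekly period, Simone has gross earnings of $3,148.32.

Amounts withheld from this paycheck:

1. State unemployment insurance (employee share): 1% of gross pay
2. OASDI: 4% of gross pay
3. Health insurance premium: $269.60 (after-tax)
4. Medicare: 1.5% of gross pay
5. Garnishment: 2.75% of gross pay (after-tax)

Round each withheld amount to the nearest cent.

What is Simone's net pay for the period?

$2,587.51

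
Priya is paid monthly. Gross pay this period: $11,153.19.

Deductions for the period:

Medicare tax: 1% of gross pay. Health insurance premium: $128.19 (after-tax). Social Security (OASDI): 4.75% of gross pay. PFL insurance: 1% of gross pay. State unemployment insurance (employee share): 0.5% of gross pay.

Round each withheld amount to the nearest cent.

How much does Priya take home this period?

$10,216.39

State unemployment insurance (employee share): $11,153.19 × 0.005 = $55.77
Social Security (OASDI): $11,153.19 × 0.0475 = $529.78
Medicare tax: $11,153.19 × 0.01 = $111.53
PFL insurance: $11,153.19 × 0.01 = $111.53
Health insurance premium: $128.19
Total deductions = $55.77 + $529.78 + $111.53 + $111.53 + $128.19 = $936.80
Net pay = $11,153.19 − $936.80 = $10,216.39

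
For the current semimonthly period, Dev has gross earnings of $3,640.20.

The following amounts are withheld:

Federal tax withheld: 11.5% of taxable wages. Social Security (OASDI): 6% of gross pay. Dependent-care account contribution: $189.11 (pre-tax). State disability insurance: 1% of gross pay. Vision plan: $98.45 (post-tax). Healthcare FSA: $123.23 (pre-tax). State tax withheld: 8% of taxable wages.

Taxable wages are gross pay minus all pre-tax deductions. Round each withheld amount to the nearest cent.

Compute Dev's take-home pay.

Healthcare FSA: $123.23
Dependent-care account contribution: $189.11
Pre-tax total = $123.23 + $189.11 = $312.34
Taxable wages = $3,640.20 − $312.34 = $3,327.86
Federal tax withheld: $3,327.86 × 0.115 = $382.70
State tax withheld: $3,327.86 × 0.08 = $266.23
State disability insurance: $3,640.20 × 0.01 = $36.40
Social Security (OASDI): $3,640.20 × 0.06 = $218.41
Vision plan: $98.45
Total deductions = $123.23 + $189.11 + $382.70 + $266.23 + $36.40 + $218.41 + $98.45 = $1,314.53
Net pay = $3,640.20 − $1,314.53 = $2,325.67

$2,325.67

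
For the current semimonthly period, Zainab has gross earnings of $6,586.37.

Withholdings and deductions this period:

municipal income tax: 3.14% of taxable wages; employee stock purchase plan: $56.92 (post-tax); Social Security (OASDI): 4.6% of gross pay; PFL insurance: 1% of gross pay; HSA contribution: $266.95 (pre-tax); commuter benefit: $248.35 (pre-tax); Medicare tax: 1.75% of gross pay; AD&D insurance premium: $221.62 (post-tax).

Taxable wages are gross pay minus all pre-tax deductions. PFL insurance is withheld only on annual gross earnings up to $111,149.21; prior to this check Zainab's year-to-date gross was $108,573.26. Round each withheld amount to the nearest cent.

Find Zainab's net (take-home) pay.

$5,157.91

Commuter benefit: $248.35
HSA contribution: $266.95
Pre-tax total = $248.35 + $266.95 = $515.30
Taxable wages = $6,586.37 − $515.30 = $6,071.07
Municipal income tax: $6,071.07 × 0.0314 = $190.63
Medicare tax: $6,586.37 × 0.0175 = $115.26
PFL insurance: only $111,149.21 − $108,573.26 = $2,575.95 of this check is subject → $2,575.95 × 0.01 = $25.76
Social Security (OASDI): $6,586.37 × 0.046 = $302.97
AD&D insurance premium: $221.62
Employee stock purchase plan: $56.92
Total deductions = $248.35 + $266.95 + $190.63 + $115.26 + $25.76 + $302.97 + $221.62 + $56.92 = $1,428.46
Net pay = $6,586.37 − $1,428.46 = $5,157.91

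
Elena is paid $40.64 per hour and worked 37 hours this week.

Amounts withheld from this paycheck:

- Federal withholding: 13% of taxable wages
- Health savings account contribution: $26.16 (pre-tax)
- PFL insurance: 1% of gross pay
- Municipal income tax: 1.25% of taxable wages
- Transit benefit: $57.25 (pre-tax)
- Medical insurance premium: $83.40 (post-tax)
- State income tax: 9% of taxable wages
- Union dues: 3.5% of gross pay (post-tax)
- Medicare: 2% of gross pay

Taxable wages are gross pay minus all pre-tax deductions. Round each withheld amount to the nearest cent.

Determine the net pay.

$908.92

Gross pay: 37 × $40.64 = $1,503.68
Health savings account contribution: $26.16
Transit benefit: $57.25
Pre-tax total = $26.16 + $57.25 = $83.41
Taxable wages = $1,503.68 − $83.41 = $1,420.27
Federal withholding: $1,420.27 × 0.13 = $184.64
Municipal income tax: $1,420.27 × 0.0125 = $17.75
State income tax: $1,420.27 × 0.09 = $127.82
PFL insurance: $1,503.68 × 0.01 = $15.04
Medicare: $1,503.68 × 0.02 = $30.07
Medical insurance premium: $83.40
Union dues: $1,503.68 × 0.035 = $52.63
Total deductions = $26.16 + $57.25 + $184.64 + $17.75 + $127.82 + $15.04 + $30.07 + $83.40 + $52.63 = $594.76
Net pay = $1,503.68 − $594.76 = $908.92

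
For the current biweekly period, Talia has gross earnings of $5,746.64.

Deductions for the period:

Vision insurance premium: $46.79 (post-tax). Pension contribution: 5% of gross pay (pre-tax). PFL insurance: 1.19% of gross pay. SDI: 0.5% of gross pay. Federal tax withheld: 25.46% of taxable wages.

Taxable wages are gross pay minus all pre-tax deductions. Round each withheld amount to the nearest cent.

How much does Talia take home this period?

$3,925.46

Pension contribution: $5,746.64 × 0.05 = $287.33
Taxable wages = $5,746.64 − $287.33 = $5,459.31
Federal tax withheld: $5,459.31 × 0.2546 = $1,389.94
PFL insurance: $5,746.64 × 0.0119 = $68.39
SDI: $5,746.64 × 0.005 = $28.73
Vision insurance premium: $46.79
Total deductions = $287.33 + $1,389.94 + $68.39 + $28.73 + $46.79 = $1,821.18
Net pay = $5,746.64 − $1,821.18 = $3,925.46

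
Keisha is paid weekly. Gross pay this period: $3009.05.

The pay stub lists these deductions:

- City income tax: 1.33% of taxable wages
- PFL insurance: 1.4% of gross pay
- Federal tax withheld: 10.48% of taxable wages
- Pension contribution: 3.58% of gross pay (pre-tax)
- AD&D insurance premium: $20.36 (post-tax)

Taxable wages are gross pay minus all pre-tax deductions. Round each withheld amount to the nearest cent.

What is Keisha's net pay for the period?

$2496.19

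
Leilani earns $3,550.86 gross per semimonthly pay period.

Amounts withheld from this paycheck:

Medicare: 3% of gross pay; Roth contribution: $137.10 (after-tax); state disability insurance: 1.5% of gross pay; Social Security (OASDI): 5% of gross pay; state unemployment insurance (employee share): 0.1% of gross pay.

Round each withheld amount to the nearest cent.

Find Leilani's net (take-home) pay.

Medicare: $3,550.86 × 0.03 = $106.53
Social Security (OASDI): $3,550.86 × 0.05 = $177.54
State disability insurance: $3,550.86 × 0.015 = $53.26
State unemployment insurance (employee share): $3,550.86 × 0.001 = $3.55
Roth contribution: $137.10
Total deductions = $106.53 + $177.54 + $53.26 + $3.55 + $137.10 = $477.98
Net pay = $3,550.86 − $477.98 = $3,072.88

$3,072.88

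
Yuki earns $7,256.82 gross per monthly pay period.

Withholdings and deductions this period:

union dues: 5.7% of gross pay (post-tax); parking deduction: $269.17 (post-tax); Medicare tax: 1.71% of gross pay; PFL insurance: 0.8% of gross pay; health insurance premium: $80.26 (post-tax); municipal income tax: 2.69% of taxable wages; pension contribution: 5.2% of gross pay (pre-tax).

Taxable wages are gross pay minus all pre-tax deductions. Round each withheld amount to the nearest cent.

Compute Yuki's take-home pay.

Pension contribution: $7,256.82 × 0.052 = $377.35
Taxable wages = $7,256.82 − $377.35 = $6,879.47
Municipal income tax: $6,879.47 × 0.0269 = $185.06
Medicare tax: $7,256.82 × 0.0171 = $124.09
PFL insurance: $7,256.82 × 0.008 = $58.05
Union dues: $7,256.82 × 0.057 = $413.64
Parking deduction: $269.17
Health insurance premium: $80.26
Total deductions = $377.35 + $185.06 + $124.09 + $58.05 + $413.64 + $269.17 + $80.26 = $1,507.62
Net pay = $7,256.82 − $1,507.62 = $5,749.20

$5,749.20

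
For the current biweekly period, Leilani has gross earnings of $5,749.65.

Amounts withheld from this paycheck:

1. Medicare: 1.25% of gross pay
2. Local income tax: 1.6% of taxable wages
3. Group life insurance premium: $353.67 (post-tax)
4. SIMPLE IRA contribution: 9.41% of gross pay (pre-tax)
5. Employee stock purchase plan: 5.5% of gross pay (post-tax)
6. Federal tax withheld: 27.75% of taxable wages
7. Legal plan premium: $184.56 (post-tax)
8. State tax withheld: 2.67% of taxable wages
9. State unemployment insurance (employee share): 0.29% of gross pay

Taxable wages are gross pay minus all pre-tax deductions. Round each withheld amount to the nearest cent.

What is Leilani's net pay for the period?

$2,597.81

SIMPLE IRA contribution: $5,749.65 × 0.0941 = $541.04
Taxable wages = $5,749.65 − $541.04 = $5,208.61
Federal tax withheld: $5,208.61 × 0.2775 = $1,445.39
State tax withheld: $5,208.61 × 0.0267 = $139.07
Local income tax: $5,208.61 × 0.016 = $83.34
Medicare: $5,749.65 × 0.0125 = $71.87
State unemployment insurance (employee share): $5,749.65 × 0.0029 = $16.67
Employee stock purchase plan: $5,749.65 × 0.055 = $316.23
Legal plan premium: $184.56
Group life insurance premium: $353.67
Total deductions = $541.04 + $1,445.39 + $139.07 + $83.34 + $71.87 + $16.67 + $316.23 + $184.56 + $353.67 = $3,151.84
Net pay = $5,749.65 − $3,151.84 = $2,597.81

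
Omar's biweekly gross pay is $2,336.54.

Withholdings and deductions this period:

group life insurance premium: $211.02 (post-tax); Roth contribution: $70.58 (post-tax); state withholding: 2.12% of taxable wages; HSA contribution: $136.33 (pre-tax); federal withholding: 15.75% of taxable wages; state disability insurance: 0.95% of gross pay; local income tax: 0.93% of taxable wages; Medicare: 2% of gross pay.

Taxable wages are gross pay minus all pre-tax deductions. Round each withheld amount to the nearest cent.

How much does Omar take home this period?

HSA contribution: $136.33
Taxable wages = $2,336.54 − $136.33 = $2,200.21
Local income tax: $2,200.21 × 0.0093 = $20.46
Federal withholding: $2,200.21 × 0.1575 = $346.53
State withholding: $2,200.21 × 0.0212 = $46.64
Medicare: $2,336.54 × 0.02 = $46.73
State disability insurance: $2,336.54 × 0.0095 = $22.20
Group life insurance premium: $211.02
Roth contribution: $70.58
Total deductions = $136.33 + $20.46 + $346.53 + $46.64 + $46.73 + $22.20 + $211.02 + $70.58 = $900.49
Net pay = $2,336.54 − $900.49 = $1,436.05

$1,436.05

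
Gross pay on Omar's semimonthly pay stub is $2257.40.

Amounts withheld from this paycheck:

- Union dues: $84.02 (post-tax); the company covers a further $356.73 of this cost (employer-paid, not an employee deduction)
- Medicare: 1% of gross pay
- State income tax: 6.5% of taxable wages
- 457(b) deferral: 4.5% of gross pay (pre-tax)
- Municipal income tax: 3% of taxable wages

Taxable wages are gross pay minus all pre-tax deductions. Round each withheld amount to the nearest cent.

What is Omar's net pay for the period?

$1844.43

457(b) deferral: $2257.40 × 0.045 = $101.58
Taxable wages = $2257.40 − $101.58 = $2155.82
Municipal income tax: $2155.82 × 0.03 = $64.67
State income tax: $2155.82 × 0.065 = $140.13
Medicare: $2257.40 × 0.01 = $22.57
Union dues: $84.02
(Employer's $356.73 toward union dues is not withheld from the employee.)
Total deductions = $101.58 + $64.67 + $140.13 + $22.57 + $84.02 = $412.97
Net pay = $2257.40 − $412.97 = $1844.43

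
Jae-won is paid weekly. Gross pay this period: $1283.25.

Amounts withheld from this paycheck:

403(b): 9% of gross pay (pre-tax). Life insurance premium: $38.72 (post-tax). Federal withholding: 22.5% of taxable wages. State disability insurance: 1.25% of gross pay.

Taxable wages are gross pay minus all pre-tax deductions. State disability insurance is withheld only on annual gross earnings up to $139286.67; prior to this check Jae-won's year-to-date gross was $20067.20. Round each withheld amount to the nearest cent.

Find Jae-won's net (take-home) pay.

403(b): $1283.25 × 0.09 = $115.49
Taxable wages = $1283.25 − $115.49 = $1167.76
Federal withholding: $1167.76 × 0.225 = $262.75
State disability insurance: cap not yet reached, full $1283.25 is subject → $1283.25 × 0.0125 = $16.04
Life insurance premium: $38.72
Total deductions = $115.49 + $262.75 + $16.04 + $38.72 = $433.00
Net pay = $1283.25 − $433.00 = $850.25

$850.25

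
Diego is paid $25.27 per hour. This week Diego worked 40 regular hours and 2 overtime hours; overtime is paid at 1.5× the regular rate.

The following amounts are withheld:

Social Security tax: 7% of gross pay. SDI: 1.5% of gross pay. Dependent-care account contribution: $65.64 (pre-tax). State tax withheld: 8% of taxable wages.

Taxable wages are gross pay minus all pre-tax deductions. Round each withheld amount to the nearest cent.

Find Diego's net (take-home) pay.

Regular pay: 40 × $25.27 = $1,010.80
Overtime pay: 2 × $25.27 × 1.5 = $75.81
Gross pay = $1,010.80 + $75.81 = $1,086.61
Dependent-care account contribution: $65.64
Taxable wages = $1,086.61 − $65.64 = $1,020.97
State tax withheld: $1,020.97 × 0.08 = $81.68
SDI: $1,086.61 × 0.015 = $16.30
Social Security tax: $1,086.61 × 0.07 = $76.06
Total deductions = $65.64 + $81.68 + $16.30 + $76.06 = $239.68
Net pay = $1,086.61 − $239.68 = $846.93

$846.93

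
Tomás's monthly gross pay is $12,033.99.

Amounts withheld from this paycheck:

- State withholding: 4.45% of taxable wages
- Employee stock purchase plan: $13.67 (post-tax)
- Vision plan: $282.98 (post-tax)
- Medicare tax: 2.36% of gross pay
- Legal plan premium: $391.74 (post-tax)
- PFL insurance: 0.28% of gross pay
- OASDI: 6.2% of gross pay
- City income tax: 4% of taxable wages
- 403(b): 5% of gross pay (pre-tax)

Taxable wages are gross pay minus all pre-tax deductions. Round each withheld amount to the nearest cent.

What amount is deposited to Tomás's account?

$8,714.06

403(b): $12,033.99 × 0.05 = $601.70
Taxable wages = $12,033.99 − $601.70 = $11,432.29
City income tax: $11,432.29 × 0.04 = $457.29
State withholding: $11,432.29 × 0.0445 = $508.74
Medicare tax: $12,033.99 × 0.0236 = $284.00
PFL insurance: $12,033.99 × 0.0028 = $33.70
OASDI: $12,033.99 × 0.062 = $746.11
Legal plan premium: $391.74
Vision plan: $282.98
Employee stock purchase plan: $13.67
Total deductions = $601.70 + $457.29 + $508.74 + $284.00 + $33.70 + $746.11 + $391.74 + $282.98 + $13.67 = $3,319.93
Net pay = $12,033.99 − $3,319.93 = $8,714.06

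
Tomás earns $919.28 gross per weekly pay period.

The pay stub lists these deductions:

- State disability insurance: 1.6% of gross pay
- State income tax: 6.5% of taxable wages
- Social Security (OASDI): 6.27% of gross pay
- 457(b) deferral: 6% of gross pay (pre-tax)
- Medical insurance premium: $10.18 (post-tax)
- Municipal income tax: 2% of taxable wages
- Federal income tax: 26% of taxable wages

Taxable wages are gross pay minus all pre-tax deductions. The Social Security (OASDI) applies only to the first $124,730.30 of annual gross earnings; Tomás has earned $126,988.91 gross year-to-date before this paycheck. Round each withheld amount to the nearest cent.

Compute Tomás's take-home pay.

457(b) deferral: $919.28 × 0.06 = $55.16
Taxable wages = $919.28 − $55.16 = $864.12
Federal income tax: $864.12 × 0.26 = $224.67
State income tax: $864.12 × 0.065 = $56.17
Municipal income tax: $864.12 × 0.02 = $17.28
Social Security (OASDI): annual cap $124,730.30 already reached (YTD $126,988.91), so $0.00
State disability insurance: $919.28 × 0.016 = $14.71
Medical insurance premium: $10.18
Total deductions = $55.16 + $224.67 + $56.17 + $17.28 + $0.00 + $14.71 + $10.18 = $378.17
Net pay = $919.28 − $378.17 = $541.11

$541.11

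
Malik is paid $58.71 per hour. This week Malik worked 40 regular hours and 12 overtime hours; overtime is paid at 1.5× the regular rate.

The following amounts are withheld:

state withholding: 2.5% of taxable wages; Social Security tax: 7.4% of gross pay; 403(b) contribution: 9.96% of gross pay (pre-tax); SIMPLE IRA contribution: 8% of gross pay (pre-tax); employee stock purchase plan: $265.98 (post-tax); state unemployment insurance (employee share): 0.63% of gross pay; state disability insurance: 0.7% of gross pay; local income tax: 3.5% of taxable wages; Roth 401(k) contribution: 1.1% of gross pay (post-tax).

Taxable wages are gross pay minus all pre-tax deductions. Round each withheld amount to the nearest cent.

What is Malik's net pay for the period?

$2,025.28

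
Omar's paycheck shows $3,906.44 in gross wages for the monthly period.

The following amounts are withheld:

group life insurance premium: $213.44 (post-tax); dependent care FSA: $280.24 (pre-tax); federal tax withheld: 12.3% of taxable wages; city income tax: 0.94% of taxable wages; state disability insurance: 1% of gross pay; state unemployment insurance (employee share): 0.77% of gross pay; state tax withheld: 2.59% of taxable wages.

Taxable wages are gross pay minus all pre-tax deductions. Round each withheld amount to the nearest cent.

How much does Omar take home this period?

$2,769.59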